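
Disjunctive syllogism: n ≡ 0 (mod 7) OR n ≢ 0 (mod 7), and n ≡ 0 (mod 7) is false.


Disjunctive syllogism: from (P ∨ Q) and ¬P, infer Q.
One disjunct, 'n ≡ 0 (mod 7)', is ruled out; the other must hold.

n ≢ 0 (mod 7)


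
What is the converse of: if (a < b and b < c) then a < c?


The converse of (P → Q) is (Q → P). It is not in general equivalent to the original.
Here P = '(a < b and b < c)' and Q = 'a < c'.

If a < c, then (a < b and b < c).


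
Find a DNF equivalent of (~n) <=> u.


Step 1: (¬n) ↔ u is true exactly when both agree: ((¬n) ∧ u) ∨ (¬(¬n) ∧ ¬u).
Step 2: Eliminate any double negations (¬¬X = X).

((~n) & u) | (n & (~u))


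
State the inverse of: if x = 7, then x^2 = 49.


The inverse of (P → Q) is (¬P → ¬Q). It is equivalent to the converse, not to the original.
Here P = 'x = 7' and Q = 'x^2 = 49'.

If not (x = 7), then not (x^2 = 49).


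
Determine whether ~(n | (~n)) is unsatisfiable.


Truth table over {n}:
n | φ
-----
False | False
True | False
Every row is false.

Yes, it is a contradiction.


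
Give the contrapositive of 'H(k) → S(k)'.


The contrapositive of (P → Q) is (¬Q → ¬P); it is logically equivalent to the original.
Here P = 'H(k)' and Q = 'S(k)'.

If not (S(k)), then not (H(k)).


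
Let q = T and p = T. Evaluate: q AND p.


Conjunction is true only when both operands are true.
Substitute: q=T, p=T.
T AND T evaluates to T.

T


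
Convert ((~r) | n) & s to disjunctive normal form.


Step 1: Distribute ∧ over ∨: ((¬r) ∨ n) ∧ s = ((¬r) ∧ s) ∨ (n ∧ s).

((~r) & s) | (n & s)


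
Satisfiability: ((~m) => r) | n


Search for a satisfying assignment over {m, n, r}.
Try m=True, n=False, r=False: the formula evaluates to True.
A satisfying assignment exists.

Satisfiable.


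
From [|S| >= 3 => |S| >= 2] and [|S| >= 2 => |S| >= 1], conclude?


Hypothetical syllogism: from (P → Q) and (Q → R), infer (P → R).
Chain the two implications through the shared middle term '|S| >= 2'.

|S| >= 3 => |S| >= 1


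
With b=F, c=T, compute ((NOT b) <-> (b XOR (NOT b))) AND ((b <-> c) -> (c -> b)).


Substitute b=F, c=T:
NOT b = T
NOT b = T
b XOR (NOT b) = F XOR T = T
(NOT b) <-> (b XOR (NOT b)) = T <-> T = T
b <-> c = F <-> T = F
c -> b = T -> F = F
(b <-> c) -> (c -> b) = F -> F = T
((NOT b) <-> (b XOR (NOT b))) AND ((b <-> c) -> (c -> b)) = T AND T = T

T


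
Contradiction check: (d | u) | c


Truth table over {c, d, u}:
c | d | u | φ
-------------
False | False | False | False
True | False | False | True
False | True | False | True
True | True | False | True
False | False | True | True
True | False | True | True
False | True | True | True
True | True | True | True
Satisfying assignment at row 2: c=True, d=False, u=False gives True.

No, it is not a contradiction.


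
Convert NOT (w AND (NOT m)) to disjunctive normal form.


Step 1: Apply De Morgan: ¬(w ∧ (¬m)) = ¬w ∨ ¬(¬m).
Step 2: Eliminate any double negations (¬¬X = X).

(NOT w) OR m


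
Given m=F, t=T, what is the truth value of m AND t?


Conjunction is true only when both operands are true.
Substitute: m=F, t=T.
F AND T evaluates to F.

F


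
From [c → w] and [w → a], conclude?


Hypothetical syllogism: from (P → Q) and (Q → R), infer (P → R).
Chain the two implications through the shared middle term 'w'.

c → a


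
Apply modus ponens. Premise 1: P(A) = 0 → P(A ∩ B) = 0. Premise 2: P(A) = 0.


Modus ponens: from (P → Q) and P, infer Q.
P = 'P(A) = 0' is asserted, and P → Q holds, so Q follows.

P(A ∩ B) = 0.


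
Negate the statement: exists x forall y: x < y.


Negation flips each quantifier (∀↔∃) and negates the inner predicate.
¬(exists x forall y: φ) = forall x exists y: ¬φ.

forall x exists y: ~(x < y)


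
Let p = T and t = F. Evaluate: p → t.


Implication is false only when antecedent is true and consequent is false.
Substitute: p=T, t=F.
T → F evaluates to F.

F


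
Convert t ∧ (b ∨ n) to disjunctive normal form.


Step 1: Distribute ∧ over ∨: t ∧ (b ∨ n) = (t ∧ b) ∨ (t ∧ n).

(t ∧ b) ∨ (t ∧ n)


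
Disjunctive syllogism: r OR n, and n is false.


Disjunctive syllogism: from (P ∨ Q) and ¬P, infer Q.
One disjunct, 'n', is ruled out; the other must hold.

r


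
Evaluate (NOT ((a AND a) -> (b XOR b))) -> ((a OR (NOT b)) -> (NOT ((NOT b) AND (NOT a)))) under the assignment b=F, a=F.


Substitute b=F, a=F:
… (earlier sub-steps elided)
(a AND a) -> (b XOR b) = F -> F = T
NOT ((a AND a) -> (b XOR b)) = F
NOT b = T
a OR (NOT b) = F OR T = T
NOT b = T
NOT a = T
(NOT b) AND (NOT a) = T AND T = T
NOT ((NOT b) AND (NOT a)) = F
(a OR (NOT b)) -> (NOT ((NOT b) AND (NOT a))) = T -> F = F
(NOT ((a AND a) -> (b XOR b))) -> ((a OR (NOT b)) -> (NOT ((NOT b) AND (NOT a)))) = F -> F = T

T


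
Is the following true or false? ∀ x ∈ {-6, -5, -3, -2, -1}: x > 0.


Evaluate the predicate on each element: -6:F, -5:F, -3:F, -2:F, -1:F.
Counterexample x = -6 fails the predicate.

F


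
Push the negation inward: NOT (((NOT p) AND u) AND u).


De Morgan: the negation of a conjunction is the disjunction of the negations.
Distribute NOT across AND, flipping it to OR, and negate each literal.

(p OR (NOT u)) OR (NOT u)


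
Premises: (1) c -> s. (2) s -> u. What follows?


Hypothetical syllogism: from (P → Q) and (Q → R), infer (P → R).
Chain the two implications through the shared middle term 's'.

c -> u


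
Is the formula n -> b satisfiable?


Search for a satisfying assignment over {b, n}.
Try b=F, n=F: the formula evaluates to T.
A satisfying assignment exists.

Satisfiable.


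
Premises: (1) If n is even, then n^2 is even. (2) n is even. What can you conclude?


Modus ponens: from (P → Q) and P, infer Q.
P = 'n is even' is asserted, and P → Q holds, so Q follows.

n^2 is even.


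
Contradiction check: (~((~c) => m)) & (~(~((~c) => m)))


Truth table over {c, m}:
c | m | φ
---------
False | False | False
True | False | False
False | True | False
True | True | False
Every row is false.

Yes, it is a contradiction.


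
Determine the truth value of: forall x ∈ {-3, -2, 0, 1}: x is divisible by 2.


Evaluate the predicate on each element: -3:False, -2:True, 0:True, 1:False.
Counterexample x = -3 fails the predicate.

False


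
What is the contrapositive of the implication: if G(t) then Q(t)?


The contrapositive of (P → Q) is (¬Q → ¬P); it is logically equivalent to the original.
Here P = 'G(t)' and Q = 'Q(t)'.

If not (Q(t)), then not (G(t)).


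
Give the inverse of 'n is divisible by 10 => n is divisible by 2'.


The inverse of (P → Q) is (¬P → ¬Q). It is equivalent to the converse, not to the original.
Here P = 'n is divisible by 10' and Q = 'n is divisible by 2'.

If not (n is divisible by 10), then not (n is divisible by 2).


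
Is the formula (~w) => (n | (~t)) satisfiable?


Search for a satisfying assignment over {n, t, w}.
Try n=False, t=False, w=False: the formula evaluates to True.
A satisfying assignment exists.

Satisfiable.


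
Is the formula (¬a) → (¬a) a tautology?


Build the truth table over {a}:
a | φ
-----
F | T
T | T
Every row evaluates to true.

Yes, it is a tautology.


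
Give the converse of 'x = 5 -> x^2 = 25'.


The converse of (P → Q) is (Q → P). It is not in general equivalent to the original.
Here P = 'x = 5' and Q = 'x^2 = 25'.

If x^2 = 25, then x = 5.


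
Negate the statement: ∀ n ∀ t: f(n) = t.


Negation flips each quantifier (∀↔∃) and negates the inner predicate.
¬(∀ n ∀ t: φ) = ∃ n ∃ t: ¬φ.

∃ n ∃ t: ¬(f(n) = t)


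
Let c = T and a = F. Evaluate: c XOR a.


Exclusive or is true when exactly one operand is true.
Substitute: c=T, a=F.
T XOR F evaluates to T.

T


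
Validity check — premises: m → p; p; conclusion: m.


This is affirming the consequent (fallacy). There exist truth assignments where the premises are all true but the conclusion is false.

Invalid.


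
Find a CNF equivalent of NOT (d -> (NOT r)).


Step 1: Rewrite d → (¬r) as ¬d ∨ (¬r).
Step 2: Negate: ¬(¬d ∨ (¬r)) = d ∧ ¬(¬r) (De Morgan + double negation).
Step 3: Eliminate any double negations (¬¬X = X).

d AND r


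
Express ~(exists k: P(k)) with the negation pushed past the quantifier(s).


¬(forall x: φ) = exists x: ¬φ, and ¬(exists x: φ) = forall x: ¬φ.
Apply to the existential statement.

forall k: ~(P(k))


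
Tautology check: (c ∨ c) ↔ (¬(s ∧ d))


Build the truth table over {c, d, s}:
c | d | s | φ
-------------
F | F | F | F
T | F | F | T
F | T | F | F
T | T | F | T
F | F | T | F
T | F | T | T
F | T | T | T
T | T | T | F
Counterexample at row 1: with c=F, d=F, s=F, the formula is F.

No, it is not a tautology.


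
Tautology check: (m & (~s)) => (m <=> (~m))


Build the truth table over {m, s}:
m | s | φ
---------
False | False | True
True | False | False
False | True | True
True | True | True
Counterexample at row 2: with m=True, s=False, the formula is False.

No, it is not a tautology.


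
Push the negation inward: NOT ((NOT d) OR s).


De Morgan: the negation of a disjunction is the conjunction of the negations.
Distribute NOT across OR, flipping it to AND, and negate each literal.

d AND (NOT s)


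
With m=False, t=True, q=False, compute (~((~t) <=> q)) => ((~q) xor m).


Substitute m=False, t=True, q=False:
~t = False
(~t) <=> q = False <=> False = True
~((~t) <=> q) = False
~q = True
(~q) xor m = True xor False = True
(~((~t) <=> q)) => ((~q) xor m) = False => True = True

True


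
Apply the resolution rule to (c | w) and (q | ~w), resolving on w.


The clauses contain complementary literals w and ~w.
Resolution eliminates this pair and disjoins the remaining literals (merging duplicates).

(c | q)


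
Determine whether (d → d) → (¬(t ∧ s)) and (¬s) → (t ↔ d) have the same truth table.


Compare truth tables:
d | s | t | φ | ψ
-----------------
F | F | F | T | T
T | F | F | T | F
F | T | F | T | T
T | T | F | T | T
F | F | T | T | F
T | F | T | T | T
F | T | T | F | T
T | T | T | F | T
They differ at row 2 (d=T, s=F, t=F): φ=T but ψ=F.

No, they are not logically equivalent.


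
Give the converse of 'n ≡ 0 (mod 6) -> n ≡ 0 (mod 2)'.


The converse of (P → Q) is (Q → P). It is not in general equivalent to the original.
Here P = 'n ≡ 0 (mod 6)' and Q = 'n ≡ 0 (mod 2)'.

If n ≡ 0 (mod 2), then n ≡ 0 (mod 6).


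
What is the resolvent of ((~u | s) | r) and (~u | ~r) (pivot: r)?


The clauses contain complementary literals r and ~r.
Resolution eliminates this pair and disjoins the remaining literals (merging duplicates).

(~u | s)


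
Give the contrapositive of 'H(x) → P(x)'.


The contrapositive of (P → Q) is (¬Q → ¬P); it is logically equivalent to the original.
Here P = 'H(x)' and Q = 'P(x)'.

If not (P(x)), then not (H(x)).


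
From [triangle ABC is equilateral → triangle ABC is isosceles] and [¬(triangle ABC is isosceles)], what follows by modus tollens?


Modus tollens: from (P → Q) and ¬Q, infer ¬P.
Q = 'triangle ABC is isosceles' is denied; since P → Q, P must also fail.

Not (triangle ABC is equilateral).


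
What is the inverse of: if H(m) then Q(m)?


The inverse of (P → Q) is (¬P → ¬Q). It is equivalent to the converse, not to the original.
Here P = 'H(m)' and Q = 'Q(m)'.

If not (H(m)), then not (Q(m)).


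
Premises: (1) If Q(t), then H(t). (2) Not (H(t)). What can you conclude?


Modus tollens: from (P → Q) and ¬Q, infer ¬P.
Q = 'H(t)' is denied; since P → Q, P must also fail.

Not (Q(t)).


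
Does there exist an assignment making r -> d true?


Search for a satisfying assignment over {d, r}.
Try d=F, r=F: the formula evaluates to T.
A satisfying assignment exists.

Satisfiable.


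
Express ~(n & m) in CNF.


Step 1: Apply De Morgan: ¬(n ∧ m) = ¬n ∨ ¬m.

(~n) | (~m)


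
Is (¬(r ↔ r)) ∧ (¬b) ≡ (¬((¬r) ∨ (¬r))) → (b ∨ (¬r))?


Compare truth tables:
b | r | φ | ψ
-------------
F | F | F | T
T | F | F | T
F | T | F | F
T | T | F | T
They differ at row 1 (b=F, r=F): φ=F but ψ=T.

No, they are not logically equivalent.


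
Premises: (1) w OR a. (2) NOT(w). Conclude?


Disjunctive syllogism: from (P ∨ Q) and ¬P, infer Q.
One disjunct, 'w', is ruled out; the other must hold.

a


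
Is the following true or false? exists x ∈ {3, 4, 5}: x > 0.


Evaluate the predicate on each element: 3:True, 4:True, 5:True.
Witness x = 3 satisfies the predicate.

True


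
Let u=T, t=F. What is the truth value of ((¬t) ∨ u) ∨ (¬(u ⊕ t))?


Substitute u=T, t=F:
¬t = T
(¬t) ∨ u = T ∨ T = T
u ⊕ t = T ⊕ F = T
¬(u ⊕ t) = F
((¬t) ∨ u) ∨ (¬(u ⊕ t)) = T ∨ F = T

T


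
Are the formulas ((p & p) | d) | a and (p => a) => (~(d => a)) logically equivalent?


Compare truth tables:
a | d | p | φ | ψ
-----------------
False | False | False | False | False
True | False | False | True | False
False | True | False | True | True
True | True | False | True | False
False | False | True | True | True
True | False | True | True | False
False | True | True | True | True
True | True | True | True | False
They differ at row 2 (a=True, d=False, p=False): φ=True but ψ=False.

No, they are not logically equivalent.


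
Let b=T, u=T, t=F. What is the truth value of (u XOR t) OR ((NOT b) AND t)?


Substitute b=T, u=T, t=F:
u XOR t = T XOR F = T
NOT b = F
(NOT b) AND t = F AND F = F
(u XOR t) OR ((NOT b) AND t) = T OR F = T

T


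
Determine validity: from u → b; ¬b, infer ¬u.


This matches the form of modus tollens: the conclusion follows in every model of the premises.

Valid.


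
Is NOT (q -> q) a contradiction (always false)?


Truth table over {q}:
q | φ
-----
F | F
T | F
Every row is false.

Yes, it is a contradiction.


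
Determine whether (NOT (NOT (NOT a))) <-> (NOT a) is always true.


Build the truth table over {a}:
a | φ
-----
F | T
T | T
Every row evaluates to true.

Yes, it is a tautology.


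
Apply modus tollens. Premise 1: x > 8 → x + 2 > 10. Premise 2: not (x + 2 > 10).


Modus tollens: from (P → Q) and ¬Q, infer ¬P.
Q = 'x + 2 > 10' is denied; since P → Q, P must also fail.

Not (x > 8).


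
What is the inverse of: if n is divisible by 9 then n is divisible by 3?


The inverse of (P → Q) is (¬P → ¬Q). It is equivalent to the converse, not to the original.
Here P = 'n is divisible by 9' and Q = 'n is divisible by 3'.

If not (n is divisible by 9), then not (n is divisible by 3).


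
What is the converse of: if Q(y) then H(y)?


The converse of (P → Q) is (Q → P). It is not in general equivalent to the original.
Here P = 'Q(y)' and Q = 'H(y)'.

If H(y), then Q(y).


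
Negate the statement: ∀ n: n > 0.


¬(∀ x: φ) = ∃ x: ¬φ, and ¬(∃ x: φ) = ∀ x: ¬φ.
Apply to the universal statement.

∃ n: ¬(n > 0)


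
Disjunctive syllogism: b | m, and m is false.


Disjunctive syllogism: from (P ∨ Q) and ¬P, infer Q.
One disjunct, 'm', is ruled out; the other must hold.

b


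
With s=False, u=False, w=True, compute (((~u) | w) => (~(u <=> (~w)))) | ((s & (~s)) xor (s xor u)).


Substitute s=False, u=False, w=True:
… (earlier sub-steps elided)
(~u) | w = True | True = True
~w = False
u <=> (~w) = False <=> False = True
~(u <=> (~w)) = False
((~u) | w) => (~(u <=> (~w))) = True => False = False
~s = True
s & (~s) = False & True = False
s xor u = False xor False = False
(s & (~s)) xor (s xor u) = False xor False = False
(((~u) | w) => (~(u <=> (~w)))) | ((s & (~s)) xor (s xor u)) = False | False = False

False


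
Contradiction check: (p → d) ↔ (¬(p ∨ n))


Truth table over {d, n, p}:
d | n | p | φ
-------------
F | F | F | T
T | F | F | T
F | T | F | F
T | T | F | F
F | F | T | T
T | F | T | F
F | T | T | T
T | T | T | F
Satisfying assignment at row 1: d=F, n=F, p=F gives T.

No, it is not a contradiction.


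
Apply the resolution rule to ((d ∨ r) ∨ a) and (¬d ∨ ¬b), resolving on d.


The clauses contain complementary literals d and ¬d.
Resolution eliminates this pair and disjoins the remaining literals (merging duplicates).

((a ∨ r) ∨ ¬b)


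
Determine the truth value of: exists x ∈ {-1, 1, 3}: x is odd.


Evaluate the predicate on each element: -1:True, 1:True, 3:True.
Witness x = -1 satisfies the predicate.

True


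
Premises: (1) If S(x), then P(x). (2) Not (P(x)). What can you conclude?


Modus tollens: from (P → Q) and ¬Q, infer ¬P.
Q = 'P(x)' is denied; since P → Q, P must also fail.

Not (S(x)).


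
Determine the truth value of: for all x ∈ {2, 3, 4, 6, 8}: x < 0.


Evaluate the predicate on each element: 2:F, 3:F, 4:F, 6:F, 8:F.
Counterexample x = 2 fails the predicate.

F


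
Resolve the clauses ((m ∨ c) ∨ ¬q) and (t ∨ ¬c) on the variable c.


The clauses contain complementary literals c and ¬c.
Resolution eliminates this pair and disjoins the remaining literals (merging duplicates).

((¬q ∨ m) ∨ t)


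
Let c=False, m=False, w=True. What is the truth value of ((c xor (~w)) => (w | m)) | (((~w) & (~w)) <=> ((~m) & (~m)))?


Substitute c=False, m=False, w=True:
… (earlier sub-steps elided)
w | m = True | False = True
(c xor (~w)) => (w | m) = False => True = True
~w = False
~w = False
(~w) & (~w) = False & False = False
~m = True
~m = True
(~m) & (~m) = True & True = True
((~w) & (~w)) <=> ((~m) & (~m)) = False <=> True = False
((c xor (~w)) => (w | m)) | (((~w) & (~w)) <=> ((~m) & (~m))) = True | False = True

True


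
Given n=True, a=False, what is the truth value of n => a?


Implication is false only when antecedent is true and consequent is false.
Substitute: n=True, a=False.
True => False evaluates to False.

False


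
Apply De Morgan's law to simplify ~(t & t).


De Morgan: the negation of a conjunction is the disjunction of the negations.
Distribute ~ across &, flipping it to |, and negate each literal.

(~t) | (~t)


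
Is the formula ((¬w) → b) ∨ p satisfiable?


Search for a satisfying assignment over {b, p, w}.
Try b=T, p=F, w=F: the formula evaluates to T.
A satisfying assignment exists.

Satisfiable.


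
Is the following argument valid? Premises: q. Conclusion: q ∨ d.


This matches the form of disjunction introduction: the conclusion follows in every model of the premises.

Valid.


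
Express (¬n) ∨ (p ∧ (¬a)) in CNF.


Step 1: Distribute ∨ over ∧: (¬n) ∨ (p ∧ (¬a)) = ((¬n) ∨ p) ∧ ((¬n) ∨ (¬a)).

((¬n) ∨ p) ∧ ((¬n) ∨ (¬a))


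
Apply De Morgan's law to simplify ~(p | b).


De Morgan: the negation of a disjunction is the conjunction of the negations.
Distribute ~ across |, flipping it to &, and negate each literal.

(~p) & (~b)


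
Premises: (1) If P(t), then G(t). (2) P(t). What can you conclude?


Modus ponens: from (P → Q) and P, infer Q.
P = 'P(t)' is asserted, and P → Q holds, so Q follows.

G(t).


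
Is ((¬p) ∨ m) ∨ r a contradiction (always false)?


Truth table over {m, p, r}:
m | p | r | φ
-------------
F | F | F | T
T | F | F | T
F | T | F | F
T | T | F | T
F | F | T | T
T | F | T | T
F | T | T | T
T | T | T | T
Satisfying assignment at row 1: m=F, p=F, r=F gives T.

No, it is not a contradiction.


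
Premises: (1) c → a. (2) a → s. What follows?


Hypothetical syllogism: from (P → Q) and (Q → R), infer (P → R).
Chain the two implications through the shared middle term 'a'.

c → s


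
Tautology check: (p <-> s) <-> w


Build the truth table over {p, s, w}:
p | s | w | φ
-------------
F | F | F | F
T | F | F | T
F | T | F | T
T | T | F | F
F | F | T | T
T | F | T | F
F | T | T | F
T | T | T | T
Counterexample at row 1: with p=F, s=F, w=F, the formula is F.

No, it is not a tautology.


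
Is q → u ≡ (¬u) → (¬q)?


Compare truth tables:
q | u | φ | ψ
-------------
F | F | T | T
T | F | F | F
F | T | T | T
T | T | T | T
The columns φ and ψ agree on every row.

Yes, they are logically equivalent.


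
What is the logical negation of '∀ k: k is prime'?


¬(∀ x: φ) = ∃ x: ¬φ, and ¬(∃ x: φ) = ∀ x: ¬φ.
Apply to the universal statement.

∃ k: ¬(k is prime)


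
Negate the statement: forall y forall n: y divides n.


Negation flips each quantifier (∀↔∃) and negates the inner predicate.
¬(forall y forall n: φ) = exists y exists n: ¬φ.

exists y exists n: ~(y divides n)


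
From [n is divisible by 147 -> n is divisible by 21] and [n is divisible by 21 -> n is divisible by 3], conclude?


Hypothetical syllogism: from (P → Q) and (Q → R), infer (P → R).
Chain the two implications through the shared middle term 'n is divisible by 21'.

n is divisible by 147 -> n is divisible by 3


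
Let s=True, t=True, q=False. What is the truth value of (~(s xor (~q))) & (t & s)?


Substitute s=True, t=True, q=False:
~q = True
s xor (~q) = True xor True = False
~(s xor (~q)) = True
t & s = True & True = True
(~(s xor (~q))) & (t & s) = True & True = True

True


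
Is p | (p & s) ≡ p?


Compare truth tables:
p | s | φ | ψ
-------------
False | False | False | False
True | False | True | True
False | True | False | False
True | True | True | True
The columns φ and ψ agree on every row.

Yes, they are logically equivalent.


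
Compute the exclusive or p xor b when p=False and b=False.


Exclusive or is true when exactly one operand is true.
Substitute: p=False, b=False.
False xor False evaluates to False.

False


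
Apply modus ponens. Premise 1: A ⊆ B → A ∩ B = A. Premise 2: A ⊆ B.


Modus ponens: from (P → Q) and P, infer Q.
P = 'A ⊆ B' is asserted, and P → Q holds, so Q follows.

A ∩ B = A.


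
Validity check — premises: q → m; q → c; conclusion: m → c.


This is (no valid rule). There exist truth assignments where the premises are all true but the conclusion is false.

Invalid.


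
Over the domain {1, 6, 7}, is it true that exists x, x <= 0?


Evaluate the predicate on each element: 1:False, 6:False, 7:False.
No element satisfies the predicate.

False


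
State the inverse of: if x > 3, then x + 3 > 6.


The inverse of (P → Q) is (¬P → ¬Q). It is equivalent to the converse, not to the original.
Here P = 'x > 3' and Q = 'x + 3 > 6'.

If not (x > 3), then not (x + 3 > 6).


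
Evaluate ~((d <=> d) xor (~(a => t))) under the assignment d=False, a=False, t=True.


Substitute d=False, a=False, t=True:
d <=> d = False <=> False = True
a => t = False => True = True
~(a => t) = False
(d <=> d) xor (~(a => t)) = True xor False = True
~((d <=> d) xor (~(a => t))) = False

False


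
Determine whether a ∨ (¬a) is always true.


Build the truth table over {a}:
a | φ
-----
F | T
T | T
Every row evaluates to true.

Yes, it is a tautology.


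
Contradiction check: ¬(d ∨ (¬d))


Truth table over {d}:
d | φ
-----
F | F
T | F
Every row is false.

Yes, it is a contradiction.


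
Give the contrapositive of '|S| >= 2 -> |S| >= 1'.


The contrapositive of (P → Q) is (¬Q → ¬P); it is logically equivalent to the original.
Here P = '|S| >= 2' and Q = '|S| >= 1'.

If not (|S| >= 1), then not (|S| >= 2).


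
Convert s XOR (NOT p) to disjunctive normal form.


Step 1: s ⊕ (¬p) is true exactly when they disagree: (s ∧ ¬(¬p)) ∨ (¬s ∧ (¬p)).
Step 2: Eliminate any double negations (¬¬X = X).

(s AND p) OR ((NOT s) AND (NOT p))


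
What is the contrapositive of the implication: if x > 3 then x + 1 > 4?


The contrapositive of (P → Q) is (¬Q → ¬P); it is logically equivalent to the original.
Here P = 'x > 3' and Q = 'x + 1 > 4'.

If not (x + 1 > 4), then not (x > 3).


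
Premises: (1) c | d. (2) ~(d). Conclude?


Disjunctive syllogism: from (P ∨ Q) and ¬P, infer Q.
One disjunct, 'd', is ruled out; the other must hold.

c


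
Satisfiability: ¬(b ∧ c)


Search for a satisfying assignment over {b, c}.
Try b=F, c=F: the formula evaluates to T.
A satisfying assignment exists.

Satisfiable.


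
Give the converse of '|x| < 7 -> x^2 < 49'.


The converse of (P → Q) is (Q → P). It is not in general equivalent to the original.
Here P = '|x| < 7' and Q = 'x^2 < 49'.

If x^2 < 49, then |x| < 7.


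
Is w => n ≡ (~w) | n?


Compare truth tables:
n | w | φ | ψ
-------------
False | False | True | True
True | False | True | True
False | True | False | False
True | True | True | True
The columns φ and ψ agree on every row.

Yes, they are logically equivalent.


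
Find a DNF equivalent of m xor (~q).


Step 1: m ⊕ (¬q) is true exactly when they disagree: (m ∧ ¬(¬q)) ∨ (¬m ∧ (¬q)).
Step 2: Eliminate any double negations (¬¬X = X).

(m & q) | ((~m) & (~q))


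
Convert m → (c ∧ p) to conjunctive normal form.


Step 1: Rewrite m → (c ∧ p) as ¬m ∨ (c ∧ p).
Step 2: Distribute ∨ over ∧.

((¬m) ∨ c) ∧ ((¬m) ∨ p)


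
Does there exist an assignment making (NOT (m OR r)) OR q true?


Search for a satisfying assignment over {m, q, r}.
Try m=F, q=F, r=F: the formula evaluates to T.
A satisfying assignment exists.

Satisfiable.


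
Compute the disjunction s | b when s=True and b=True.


Disjunction is false only when both operands are false.
Substitute: s=True, b=True.
True | True evaluates to True.

True


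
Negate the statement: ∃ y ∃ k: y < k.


Negation flips each quantifier (∀↔∃) and negates the inner predicate.
¬(∃ y ∃ k: φ) = ∀ y ∀ k: ¬φ.

∀ y ∀ k: ¬(y < k)


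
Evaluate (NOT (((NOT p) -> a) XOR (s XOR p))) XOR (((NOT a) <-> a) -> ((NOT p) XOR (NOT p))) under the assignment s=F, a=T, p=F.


Substitute s=F, a=T, p=F:
… (earlier sub-steps elided)
s XOR p = F XOR F = F
((NOT p) -> a) XOR (s XOR p) = T XOR F = T
NOT (((NOT p) -> a) XOR (s XOR p)) = F
NOT a = F
(NOT a) <-> a = F <-> T = F
NOT p = T
NOT p = T
(NOT p) XOR (NOT p) = T XOR T = F
((NOT a) <-> a) -> ((NOT p) XOR (NOT p)) = F -> F = T
(NOT (((NOT p) -> a) XOR (s XOR p))) XOR (((NOT a) <-> a) -> ((NOT p) XOR (NOT p))) = F XOR T = T

T


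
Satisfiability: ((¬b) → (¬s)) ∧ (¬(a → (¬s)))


Search for a satisfying assignment over {a, b, s}.
Try a=T, b=T, s=T: the formula evaluates to T.
A satisfying assignment exists.

Satisfiable.


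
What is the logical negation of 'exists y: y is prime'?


¬(forall x: φ) = exists x: ¬φ, and ¬(exists x: φ) = forall x: ¬φ.
Apply to the existential statement.

forall y: ~(y is prime)


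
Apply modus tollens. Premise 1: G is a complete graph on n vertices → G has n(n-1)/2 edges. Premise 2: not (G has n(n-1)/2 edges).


Modus tollens: from (P → Q) and ¬Q, infer ¬P.
Q = 'G has n(n-1)/2 edges' is denied; since P → Q, P must also fail.

Not (G is a complete graph on n vertices).


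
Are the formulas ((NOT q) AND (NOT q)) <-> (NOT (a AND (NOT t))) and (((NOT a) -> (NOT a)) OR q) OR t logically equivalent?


Compare truth tables:
a | q | t | φ | ψ
-----------------
F | F | F | T | T
T | F | F | F | T
F | T | F | F | T
T | T | F | T | T
F | F | T | T | T
T | F | T | T | T
F | T | T | F | T
T | T | T | F | T
They differ at row 2 (a=T, q=F, t=F): φ=F but ψ=T.

No, they are not logically equivalent.


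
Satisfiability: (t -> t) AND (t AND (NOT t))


Check all 2 assignments over {t}:
t | φ
-----
F | F
T | F
No assignment makes the formula true.

Unsatisfiable.


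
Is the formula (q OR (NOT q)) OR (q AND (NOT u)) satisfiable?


Search for a satisfying assignment over {q, u}.
Try q=F, u=F: the formula evaluates to T.
A satisfying assignment exists.

Satisfiable.


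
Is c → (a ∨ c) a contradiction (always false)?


Truth table over {a, c}:
a | c | φ
---------
F | F | T
T | F | T
F | T | T
T | T | T
Satisfying assignment at row 1: a=F, c=F gives T.

No, it is not a contradiction.


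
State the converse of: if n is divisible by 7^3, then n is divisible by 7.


The converse of (P → Q) is (Q → P). It is not in general equivalent to the original.
Here P = 'n is divisible by 7^3' and Q = 'n is divisible by 7'.

If n is divisible by 7, then n is divisible by 7^3.


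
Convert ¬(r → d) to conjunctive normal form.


Step 1: Rewrite r → d as ¬r ∨ d.
Step 2: Negate: ¬(¬r ∨ d) = r ∧ ¬d (De Morgan + double negation).

r ∧ (¬d)


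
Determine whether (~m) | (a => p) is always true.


Build the truth table over {a, m, p}:
a | m | p | φ
-------------
False | False | False | True
True | False | False | True
False | True | False | True
True | True | False | False
False | False | True | True
True | False | True | True
False | True | True | True
True | True | True | True
Counterexample at row 4: with a=True, m=True, p=False, the formula is False.

No, it is not a tautology.


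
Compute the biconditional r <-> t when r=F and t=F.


Biconditional is true when both operands have the same truth value.
Substitute: r=F, t=F.
F <-> F evaluates to T.

T


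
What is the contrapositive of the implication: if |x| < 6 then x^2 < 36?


The contrapositive of (P → Q) is (¬Q → ¬P); it is logically equivalent to the original.
Here P = '|x| < 6' and Q = 'x^2 < 36'.

If not (x^2 < 36), then not (|x| < 6).


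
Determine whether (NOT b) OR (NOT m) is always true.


Build the truth table over {b, m}:
b | m | φ
---------
F | F | T
T | F | T
F | T | T
T | T | F
Counterexample at row 4: with b=T, m=T, the formula is F.

No, it is not a tautology.


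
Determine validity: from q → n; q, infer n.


This matches the form of modus ponens: the conclusion follows in every model of the premises.

Valid.


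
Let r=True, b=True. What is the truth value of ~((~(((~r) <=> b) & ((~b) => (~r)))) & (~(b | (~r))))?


Substitute r=True, b=True:
… (earlier sub-steps elided)
~b = False
~r = False
(~b) => (~r) = False => False = True
((~r) <=> b) & ((~b) => (~r)) = False & True = False
~(((~r) <=> b) & ((~b) => (~r))) = True
~r = False
b | (~r) = True | False = True
~(b | (~r)) = False
(~(((~r) <=> b) & ((~b) => (~r)))) & (~(b | (~r))) = True & False = False
~((~(((~r) <=> b) & ((~b) => (~r)))) & (~(b | (~r)))) = True

True


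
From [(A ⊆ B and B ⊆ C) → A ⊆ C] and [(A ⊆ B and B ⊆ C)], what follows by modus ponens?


Modus ponens: from (P → Q) and P, infer Q.
P = '(A ⊆ B and B ⊆ C)' is asserted, and P → Q holds, so Q follows.

A ⊆ C.


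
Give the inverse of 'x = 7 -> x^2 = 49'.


The inverse of (P → Q) is (¬P → ¬Q). It is equivalent to the converse, not to the original.
Here P = 'x = 7' and Q = 'x^2 = 49'.

If not (x = 7), then not (x^2 = 49).


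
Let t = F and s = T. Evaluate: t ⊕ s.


Exclusive or is true when exactly one operand is true.
Substitute: t=F, s=T.
F ⊕ T evaluates to T.

T


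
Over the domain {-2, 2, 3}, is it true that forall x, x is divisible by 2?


Evaluate the predicate on each element: -2:True, 2:True, 3:False.
Counterexample x = 3 fails the predicate.

False


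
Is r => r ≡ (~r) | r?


Compare truth tables:
r | φ | ψ
---------
False | True | True
True | True | True
The columns φ and ψ agree on every row.

Yes, they are logically equivalent.


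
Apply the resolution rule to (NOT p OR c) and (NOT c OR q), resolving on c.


The clauses contain complementary literals c and NOTc.
Resolution eliminates this pair and disjoins the remaining literals (merging duplicates).

(NOT p OR q)


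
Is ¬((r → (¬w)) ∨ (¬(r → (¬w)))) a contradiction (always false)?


Truth table over {r, w}:
r | w | φ
---------
F | F | F
T | F | F
F | T | F
T | T | F
Every row is false.

Yes, it is a contradiction.


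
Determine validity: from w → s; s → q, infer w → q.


This matches the form of hypothetical syllogism: the conclusion follows in every model of the premises.

Valid.


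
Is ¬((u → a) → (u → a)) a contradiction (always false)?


Truth table over {a, u}:
a | u | φ
---------
F | F | F
T | F | F
F | T | F
T | T | F
Every row is false.

Yes, it is a contradiction.


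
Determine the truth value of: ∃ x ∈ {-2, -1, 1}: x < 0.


Evaluate the predicate on each element: -2:T, -1:T, 1:F.
Witness x = -2 satisfies the predicate.

T


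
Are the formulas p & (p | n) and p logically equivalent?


Compare truth tables:
n | p | φ | ψ
-------------
False | False | False | False
True | False | False | False
False | True | True | True
True | True | True | True
The columns φ and ψ agree on every row.

Yes, they are logically equivalent.


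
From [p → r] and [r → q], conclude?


Hypothetical syllogism: from (P → Q) and (Q → R), infer (P → R).
Chain the two implications through the shared middle term 'r'.

p → q


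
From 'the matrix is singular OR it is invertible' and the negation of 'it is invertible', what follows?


Disjunctive syllogism: from (P ∨ Q) and ¬P, infer Q.
One disjunct, 'it is invertible', is ruled out; the other must hold.

the matrix is singular


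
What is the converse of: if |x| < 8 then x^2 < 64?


The converse of (P → Q) is (Q → P). It is not in general equivalent to the original.
Here P = '|x| < 8' and Q = 'x^2 < 64'.

If x^2 < 64, then |x| < 8.


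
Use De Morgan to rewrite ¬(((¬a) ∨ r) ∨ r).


De Morgan: the negation of a disjunction is the conjunction of the negations.
Distribute ¬ across ∨, flipping it to ∧, and negate each literal.

(a ∧ (¬r)) ∧ (¬r)


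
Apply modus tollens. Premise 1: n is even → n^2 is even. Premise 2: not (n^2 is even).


Modus tollens: from (P → Q) and ¬Q, infer ¬P.
Q = 'n^2 is even' is denied; since P → Q, P must also fail.

Not (n is even).


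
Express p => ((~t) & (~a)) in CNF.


Step 1: Rewrite p → ((¬t) ∧ (¬a)) as ¬p ∨ ((¬t) ∧ (¬a)).
Step 2: Distribute ∨ over ∧.

((~p) | (~t)) & ((~p) | (~a))


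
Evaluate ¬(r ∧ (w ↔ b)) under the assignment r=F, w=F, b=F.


Substitute r=F, w=F, b=F:
w ↔ b = F ↔ F = T
r ∧ (w ↔ b) = F ∧ T = F
¬(r ∧ (w ↔ b)) = T

T


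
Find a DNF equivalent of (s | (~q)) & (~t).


Step 1: Distribute ∧ over ∨: (s ∨ (¬q)) ∧ (¬t) = (s ∧ (¬t)) ∨ ((¬q) ∧ (¬t)).

(s & (~t)) | ((~q) & (~t))


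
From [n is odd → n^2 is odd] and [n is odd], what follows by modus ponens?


Modus ponens: from (P → Q) and P, infer Q.
P = 'n is odd' is asserted, and P → Q holds, so Q follows.

n^2 is odd.


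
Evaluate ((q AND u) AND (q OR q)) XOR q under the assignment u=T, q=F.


Substitute u=T, q=F:
q AND u = F AND T = F
q OR q = F OR F = F
(q AND u) AND (q OR q) = F AND F = F
((q AND u) AND (q OR q)) XOR q = F XOR F = F

F


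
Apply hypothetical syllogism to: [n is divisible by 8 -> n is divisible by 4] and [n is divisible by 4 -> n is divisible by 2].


Hypothetical syllogism: from (P → Q) and (Q → R), infer (P → R).
Chain the two implications through the shared middle term 'n is divisible by 4'.

n is divisible by 8 -> n is divisible by 2


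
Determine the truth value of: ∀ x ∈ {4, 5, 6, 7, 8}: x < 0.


Evaluate the predicate on each element: 4:F, 5:F, 6:F, 7:F, 8:F.
Counterexample x = 4 fails the predicate.

F


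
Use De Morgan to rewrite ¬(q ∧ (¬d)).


De Morgan: the negation of a conjunction is the disjunction of the negations.
Distribute ¬ across ∧, flipping it to ∨, and negate each literal.

(¬q) ∨ d


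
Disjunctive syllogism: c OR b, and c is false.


Disjunctive syllogism: from (P ∨ Q) and ¬P, infer Q.
One disjunct, 'c', is ruled out; the other must hold.

b


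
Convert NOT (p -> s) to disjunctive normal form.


Step 1: Rewrite implication then negate: ¬(¬p ∨ s) = p ∧ ¬s.

p AND (NOT s)


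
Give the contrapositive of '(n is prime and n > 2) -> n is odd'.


The contrapositive of (P → Q) is (¬Q → ¬P); it is logically equivalent to the original.
Here P = '(n is prime and n > 2)' and Q = 'n is odd'.

If not (n is odd), then not ((n is prime and n > 2)).


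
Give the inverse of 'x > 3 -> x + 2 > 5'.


The inverse of (P → Q) is (¬P → ¬Q). It is equivalent to the converse, not to the original.
Here P = 'x > 3' and Q = 'x + 2 > 5'.

If not (x > 3), then not (x + 2 > 5).


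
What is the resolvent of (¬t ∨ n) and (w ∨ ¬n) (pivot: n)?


The clauses contain complementary literals n and ¬n.
Resolution eliminates this pair and disjoins the remaining literals (merging duplicates).

(¬t ∨ w)


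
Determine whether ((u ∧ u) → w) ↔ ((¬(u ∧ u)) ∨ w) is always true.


Build the truth table over {u, w}:
u | w | φ
---------
F | F | T
T | F | T
F | T | T
T | T | T
Every row evaluates to true.

Yes, it is a tautology.


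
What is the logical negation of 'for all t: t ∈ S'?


¬(for all x: φ) = there exists x: ¬φ, and ¬(there exists x: φ) = for all x: ¬φ.
Apply to the universal statement.

there exists t: NOT(t ∈ S)


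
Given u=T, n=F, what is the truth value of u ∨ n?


Disjunction is false only when both operands are false.
Substitute: u=T, n=F.
T ∨ F evaluates to T.

T


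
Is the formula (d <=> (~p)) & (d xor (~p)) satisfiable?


Check all 4 assignments over {d, p}:
d | p | φ
---------
False | False | False
True | False | False
False | True | False
True | True | False
No assignment makes the formula true.

Unsatisfiable.


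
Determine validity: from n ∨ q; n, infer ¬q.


This is affirming a disjunct (fallacy). There exist truth assignments where the premises are all true but the conclusion is false.

Invalid.


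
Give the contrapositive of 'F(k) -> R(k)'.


The contrapositive of (P → Q) is (¬Q → ¬P); it is logically equivalent to the original.
Here P = 'F(k)' and Q = 'R(k)'.

If not (R(k)), then not (F(k)).


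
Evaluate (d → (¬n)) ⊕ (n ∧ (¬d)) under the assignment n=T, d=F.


Substitute n=T, d=F:
¬n = F
d → (¬n) = F → F = T
¬d = T
n ∧ (¬d) = T ∧ T = T
(d → (¬n)) ⊕ (n ∧ (¬d)) = T ⊕ T = F

F


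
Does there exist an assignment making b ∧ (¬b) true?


Check all 2 assignments over {b}:
b | φ
-----
F | F
T | F
No assignment makes the formula true.

Unsatisfiable.


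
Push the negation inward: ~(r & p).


De Morgan: the negation of a conjunction is the disjunction of the negations.
Distribute ~ across &, flipping it to |, and negate each literal.

(~r) | (~p)


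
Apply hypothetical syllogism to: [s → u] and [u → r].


Hypothetical syllogism: from (P → Q) and (Q → R), infer (P → R).
Chain the two implications through the shared middle term 'u'.

s → r


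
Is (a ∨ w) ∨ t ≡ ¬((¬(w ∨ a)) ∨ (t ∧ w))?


Compare truth tables:
a | t | w | φ | ψ
-----------------
F | F | F | F | F
T | F | F | T | T
F | T | F | T | F
T | T | F | T | T
F | F | T | T | T
T | F | T | T | T
F | T | T | T | F
T | T | T | T | F
They differ at row 3 (a=F, t=T, w=F): φ=T but ψ=F.

No, they are not logically equivalent.


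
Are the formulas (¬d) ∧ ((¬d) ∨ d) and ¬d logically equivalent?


Compare truth tables:
d | φ | ψ
---------
F | T | T
T | F | F
The columns φ and ψ agree on every row.

Yes, they are logically equivalent.


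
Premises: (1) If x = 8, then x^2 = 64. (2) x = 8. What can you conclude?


Modus ponens: from (P → Q) and P, infer Q.
P = 'x = 8' is asserted, and P → Q holds, so Q follows.

x^2 = 64.


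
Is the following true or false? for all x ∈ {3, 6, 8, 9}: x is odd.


Evaluate the predicate on each element: 3:T, 6:F, 8:F, 9:T.
Counterexample x = 6 fails the predicate.

F
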